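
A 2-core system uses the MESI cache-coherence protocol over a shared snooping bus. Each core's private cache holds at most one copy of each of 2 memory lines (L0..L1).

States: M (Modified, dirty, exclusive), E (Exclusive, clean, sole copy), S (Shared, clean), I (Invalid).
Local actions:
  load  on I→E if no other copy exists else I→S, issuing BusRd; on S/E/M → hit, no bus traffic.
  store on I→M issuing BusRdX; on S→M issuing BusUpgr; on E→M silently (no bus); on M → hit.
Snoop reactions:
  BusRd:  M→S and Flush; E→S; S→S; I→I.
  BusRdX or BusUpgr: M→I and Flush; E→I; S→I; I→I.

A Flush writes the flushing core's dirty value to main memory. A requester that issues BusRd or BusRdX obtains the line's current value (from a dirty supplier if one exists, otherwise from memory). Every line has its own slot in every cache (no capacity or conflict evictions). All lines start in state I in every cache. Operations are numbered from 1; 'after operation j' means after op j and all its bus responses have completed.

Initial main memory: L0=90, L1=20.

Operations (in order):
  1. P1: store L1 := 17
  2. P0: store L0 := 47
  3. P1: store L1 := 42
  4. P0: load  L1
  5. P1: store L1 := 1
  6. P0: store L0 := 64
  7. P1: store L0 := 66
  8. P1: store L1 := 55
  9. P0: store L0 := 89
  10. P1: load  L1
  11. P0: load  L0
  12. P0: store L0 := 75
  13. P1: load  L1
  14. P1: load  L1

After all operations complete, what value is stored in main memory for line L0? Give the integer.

1. P1: store L1 := 17  bus=[BusRdX]  L1: P0=I P1=M  mem[L1]=20
2. P0: store L0 := 47  bus=[BusRdX]  L0: P0=M P1=I  mem[L0]=90
3. P1: store L1 := 42  bus=[-]  L1: P0=I P1=M  mem[L1]=20
4. P0: load  L1  bus=[BusRd,Flush]  L1: P0=S P1=S  mem[L1]=42
5. P1: store L1 := 1  bus=[BusUpgr]  L1: P0=I P1=M  mem[L1]=42
6. P0: store L0 := 64  bus=[-]  L0: P0=M P1=I  mem[L0]=90
7. P1: store L0 := 66  bus=[BusRdX,Flush]  L0: P0=I P1=M  mem[L0]=64
8. P1: store L1 := 55  bus=[-]  L1: P0=I P1=M  mem[L1]=42
9. P0: store L0 := 89  bus=[BusRdX,Flush]  L0: P0=M P1=I  mem[L0]=66
10. P1: load  L1  bus=[-]  L1: P0=I P1=M  mem[L1]=42
11. P0: load  L0  bus=[-]  L0: P0=M P1=I  mem[L0]=66
12. P0: store L0 := 75  bus=[-]  L0: P0=M P1=I  mem[L0]=66
13. P1: load  L1  bus=[-]  L1: P0=I P1=M  mem[L1]=42
14. P1: load  L1  bus=[-]  L1: P0=I P1=M  mem[L1]=42

memory[L0] = 66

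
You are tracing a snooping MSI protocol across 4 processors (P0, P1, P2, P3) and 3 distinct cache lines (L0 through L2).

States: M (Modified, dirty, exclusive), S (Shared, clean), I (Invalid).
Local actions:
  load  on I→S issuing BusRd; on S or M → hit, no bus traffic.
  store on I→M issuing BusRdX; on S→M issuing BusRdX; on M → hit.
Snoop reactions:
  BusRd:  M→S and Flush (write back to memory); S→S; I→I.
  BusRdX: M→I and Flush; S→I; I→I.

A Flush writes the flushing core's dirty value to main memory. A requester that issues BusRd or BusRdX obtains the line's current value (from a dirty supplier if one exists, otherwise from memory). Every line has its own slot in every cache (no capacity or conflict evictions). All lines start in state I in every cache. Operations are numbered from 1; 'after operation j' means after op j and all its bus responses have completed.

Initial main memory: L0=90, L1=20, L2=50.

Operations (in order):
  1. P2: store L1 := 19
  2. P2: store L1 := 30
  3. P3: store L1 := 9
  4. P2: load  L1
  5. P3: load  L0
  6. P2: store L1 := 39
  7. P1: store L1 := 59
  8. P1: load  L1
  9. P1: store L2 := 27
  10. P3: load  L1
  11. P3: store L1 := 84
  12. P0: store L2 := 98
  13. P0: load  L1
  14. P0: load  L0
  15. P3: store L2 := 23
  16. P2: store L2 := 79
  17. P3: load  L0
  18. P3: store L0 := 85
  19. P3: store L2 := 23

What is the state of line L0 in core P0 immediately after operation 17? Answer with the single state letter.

state = S

[1] P2: store L1 := 19 | P0:I, P1:I, P2:M(19), P3:I | bus: BusRdX
[2] P2: store L1 := 30 | P0:I, P1:I, P2:M(30), P3:I | bus: none
[3] P3: store L1 := 9 | P0:I, P1:I, P2:I, P3:M(9) | bus: BusRdX,Flush
[4] P2: load  L1 | P0:I, P1:I, P2:S(9), P3:S(9) | bus: BusRd,Flush
[5] P3: load  L0 | P0:I, P1:I, P2:I, P3:S(90) | bus: BusRd
[6] P2: store L1 := 39 | P0:I, P1:I, P2:M(39), P3:I | bus: BusRdX
[7] P1: store L1 := 59 | P0:I, P1:M(59), P2:I, P3:I | bus: BusRdX,Flush
[8] P1: load  L1 | P0:I, P1:M(59), P2:I, P3:I | bus: none
[9] P1: store L2 := 27 | P0:I, P1:M(27), P2:I, P3:I | bus: BusRdX
[10] P3: load  L1 | P0:I, P1:S(59), P2:I, P3:S(59) | bus: BusRd,Flush
[11] P3: store L1 := 84 | P0:I, P1:I, P2:I, P3:M(84) | bus: BusRdX
[12] P0: store L2 := 98 | P0:M(98), P1:I, P2:I, P3:I | bus: BusRdX,Flush
[13] P0: load  L1 | P0:S(84), P1:I, P2:I, P3:S(84) | bus: BusRd,Flush
[14] P0: load  L0 | P0:S(90), P1:I, P2:I, P3:S(90) | bus: BusRd
[15] P3: store L2 := 23 | P0:I, P1:I, P2:I, P3:M(23) | bus: BusRdX,Flush
[16] P2: store L2 := 79 | P0:I, P1:I, P2:M(79), P3:I | bus: BusRdX,Flush
[17] P3: load  L0 | P0:S(90), P1:I, P2:I, P3:S(90) | bus: none
[18] P3: store L0 := 85 | P0:I, P1:I, P2:I, P3:M(85) | bus: BusRdX
[19] P3: store L2 := 23 | P0:I, P1:I, P2:I, P3:M(23) | bus: BusRdX,Flush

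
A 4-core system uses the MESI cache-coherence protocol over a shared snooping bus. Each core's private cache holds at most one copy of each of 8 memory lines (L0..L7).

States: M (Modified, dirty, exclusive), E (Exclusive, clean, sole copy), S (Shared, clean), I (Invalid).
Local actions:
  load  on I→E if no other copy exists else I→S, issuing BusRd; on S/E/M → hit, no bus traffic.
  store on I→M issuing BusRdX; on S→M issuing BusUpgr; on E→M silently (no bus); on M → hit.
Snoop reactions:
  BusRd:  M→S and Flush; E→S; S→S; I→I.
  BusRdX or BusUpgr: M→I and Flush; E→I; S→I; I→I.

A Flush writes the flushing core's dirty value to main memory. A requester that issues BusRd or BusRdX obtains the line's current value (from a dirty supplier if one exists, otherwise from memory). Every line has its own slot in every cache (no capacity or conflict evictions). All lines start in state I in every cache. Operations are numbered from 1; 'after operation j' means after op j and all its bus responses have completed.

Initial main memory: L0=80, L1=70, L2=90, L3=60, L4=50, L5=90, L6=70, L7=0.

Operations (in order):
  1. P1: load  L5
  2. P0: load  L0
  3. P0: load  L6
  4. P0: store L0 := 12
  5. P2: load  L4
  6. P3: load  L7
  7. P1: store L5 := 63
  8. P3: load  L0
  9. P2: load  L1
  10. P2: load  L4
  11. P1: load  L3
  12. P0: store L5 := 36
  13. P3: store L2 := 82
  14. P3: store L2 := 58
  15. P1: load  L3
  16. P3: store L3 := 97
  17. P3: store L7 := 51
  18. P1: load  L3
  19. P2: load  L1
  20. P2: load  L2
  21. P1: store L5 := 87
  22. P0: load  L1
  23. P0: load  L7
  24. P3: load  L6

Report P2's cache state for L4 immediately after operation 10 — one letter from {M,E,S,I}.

1. P1: load  L5  bus=[BusRd]  L5: P0=I P1=E P2=I P3=I  mem[L5]=90
2. P0: load  L0  bus=[BusRd]  L0: P0=E P1=I P2=I P3=I  mem[L0]=80
3. P0: load  L6  bus=[BusRd]  L6: P0=E P1=I P2=I P3=I  mem[L6]=70
4. P0: store L0 := 12  bus=[-]  L0: P0=M P1=I P2=I P3=I  mem[L0]=80
5. P2: load  L4  bus=[BusRd]  L4: P0=I P1=I P2=E P3=I  mem[L4]=50
6. P3: load  L7  bus=[BusRd]  L7: P0=I P1=I P2=I P3=E  mem[L7]=0
7. P1: store L5 := 63  bus=[-]  L5: P0=I P1=M P2=I P3=I  mem[L5]=90
8. P3: load  L0  bus=[BusRd,Flush]  L0: P0=S P1=I P2=I P3=S  mem[L0]=12
9. P2: load  L1  bus=[BusRd]  L1: P0=I P1=I P2=E P3=I  mem[L1]=70
10. P2: load  L4  bus=[-]  L4: P0=I P1=I P2=E P3=I  mem[L4]=50
11. P1: load  L3  bus=[BusRd]  L3: P0=I P1=E P2=I P3=I  mem[L3]=60
12. P0: store L5 := 36  bus=[BusRdX,Flush]  L5: P0=M P1=I P2=I P3=I  mem[L5]=63
13. P3: store L2 := 82  bus=[BusRdX]  L2: P0=I P1=I P2=I P3=M  mem[L2]=90
14. P3: store L2 := 58  bus=[-]  L2: P0=I P1=I P2=I P3=M  mem[L2]=90
15. P1: load  L3  bus=[-]  L3: P0=I P1=E P2=I P3=I  mem[L3]=60
16. P3: store L3 := 97  bus=[BusRdX]  L3: P0=I P1=I P2=I P3=M  mem[L3]=60
17. P3: store L7 := 51  bus=[-]  L7: P0=I P1=I P2=I P3=M  mem[L7]=0
18. P1: load  L3  bus=[BusRd,Flush]  L3: P0=I P1=S P2=I P3=S  mem[L3]=97
19. P2: load  L1  bus=[-]  L1: P0=I P1=I P2=E P3=I  mem[L1]=70
20. P2: load  L2  bus=[BusRd,Flush]  L2: P0=I P1=I P2=S P3=S  mem[L2]=58
21. P1: store L5 := 87  bus=[BusRdX,Flush]  L5: P0=I P1=M P2=I P3=I  mem[L5]=36
22. P0: load  L1  bus=[BusRd]  L1: P0=S P1=I P2=S P3=I  mem[L1]=70
23. P0: load  L7  bus=[BusRd,Flush]  L7: P0=S P1=I P2=I P3=S  mem[L7]=51
24. P3: load  L6  bus=[BusRd]  L6: P0=S P1=I P2=I P3=S  mem[L6]=70

state = E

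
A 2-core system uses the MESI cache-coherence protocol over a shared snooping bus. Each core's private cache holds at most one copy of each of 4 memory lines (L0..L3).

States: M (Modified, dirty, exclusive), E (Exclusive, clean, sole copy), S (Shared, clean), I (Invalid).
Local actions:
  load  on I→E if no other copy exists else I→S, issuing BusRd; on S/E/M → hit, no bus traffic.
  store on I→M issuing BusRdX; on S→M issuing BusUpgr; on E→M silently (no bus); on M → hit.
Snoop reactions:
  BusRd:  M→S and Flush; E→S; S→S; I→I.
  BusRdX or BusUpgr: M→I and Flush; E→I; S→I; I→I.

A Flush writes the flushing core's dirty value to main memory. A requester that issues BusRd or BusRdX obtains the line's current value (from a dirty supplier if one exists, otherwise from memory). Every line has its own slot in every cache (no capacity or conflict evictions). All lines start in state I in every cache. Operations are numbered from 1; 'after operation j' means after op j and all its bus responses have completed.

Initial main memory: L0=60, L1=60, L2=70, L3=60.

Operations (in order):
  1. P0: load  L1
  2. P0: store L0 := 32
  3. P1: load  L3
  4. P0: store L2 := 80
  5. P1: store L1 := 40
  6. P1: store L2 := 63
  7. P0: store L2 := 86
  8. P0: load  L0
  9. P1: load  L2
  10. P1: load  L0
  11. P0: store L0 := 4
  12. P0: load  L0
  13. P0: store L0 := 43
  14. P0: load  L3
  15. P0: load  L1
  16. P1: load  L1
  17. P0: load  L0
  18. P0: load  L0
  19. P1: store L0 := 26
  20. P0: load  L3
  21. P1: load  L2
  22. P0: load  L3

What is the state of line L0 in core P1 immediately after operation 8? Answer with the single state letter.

  op1 P0: load  L1 → E/I on L1; bus BusRd; mem=60
  op2 P0: store L0 := 32 → M/I on L0; bus BusRdX; mem=60
  op3 P1: load  L3 → I/E on L3; bus BusRd; mem=60
  op4 P0: store L2 := 80 → M/I on L2; bus BusRdX; mem=70
  op5 P1: store L1 := 40 → I/M on L1; bus BusRdX; mem=60
  op6 P1: store L2 := 63 → I/M on L2; bus BusRdX Flush; mem=80
  op7 P0: store L2 := 86 → M/I on L2; bus BusRdX Flush; mem=63
  op8 P0: load  L0 → M/I on L0; bus (none); mem=60
  op9 P1: load  L2 → S/S on L2; bus BusRd Flush; mem=86
  op10 P1: load  L0 → S/S on L0; bus BusRd Flush; mem=32
  op11 P0: store L0 := 4 → M/I on L0; bus BusUpgr; mem=32
  op12 P0: load  L0 → M/I on L0; bus (none); mem=32
  op13 P0: store L0 := 43 → M/I on L0; bus (none); mem=32
  op14 P0: load  L3 → S/S on L3; bus BusRd; mem=60
  op15 P0: load  L1 → S/S on L1; bus BusRd Flush; mem=40
  op16 P1: load  L1 → S/S on L1; bus (none); mem=40
  op17 P0: load  L0 → M/I on L0; bus (none); mem=32
  op18 P0: load  L0 → M/I on L0; bus (none); mem=32
  op19 P1: store L0 := 26 → I/M on L0; bus BusRdX Flush; mem=43
  op20 P0: load  L3 → S/S on L3; bus (none); mem=60
  op21 P1: load  L2 → S/S on L2; bus (none); mem=86
  op22 P0: load  L3 → S/S on L3; bus (none); mem=60

state = I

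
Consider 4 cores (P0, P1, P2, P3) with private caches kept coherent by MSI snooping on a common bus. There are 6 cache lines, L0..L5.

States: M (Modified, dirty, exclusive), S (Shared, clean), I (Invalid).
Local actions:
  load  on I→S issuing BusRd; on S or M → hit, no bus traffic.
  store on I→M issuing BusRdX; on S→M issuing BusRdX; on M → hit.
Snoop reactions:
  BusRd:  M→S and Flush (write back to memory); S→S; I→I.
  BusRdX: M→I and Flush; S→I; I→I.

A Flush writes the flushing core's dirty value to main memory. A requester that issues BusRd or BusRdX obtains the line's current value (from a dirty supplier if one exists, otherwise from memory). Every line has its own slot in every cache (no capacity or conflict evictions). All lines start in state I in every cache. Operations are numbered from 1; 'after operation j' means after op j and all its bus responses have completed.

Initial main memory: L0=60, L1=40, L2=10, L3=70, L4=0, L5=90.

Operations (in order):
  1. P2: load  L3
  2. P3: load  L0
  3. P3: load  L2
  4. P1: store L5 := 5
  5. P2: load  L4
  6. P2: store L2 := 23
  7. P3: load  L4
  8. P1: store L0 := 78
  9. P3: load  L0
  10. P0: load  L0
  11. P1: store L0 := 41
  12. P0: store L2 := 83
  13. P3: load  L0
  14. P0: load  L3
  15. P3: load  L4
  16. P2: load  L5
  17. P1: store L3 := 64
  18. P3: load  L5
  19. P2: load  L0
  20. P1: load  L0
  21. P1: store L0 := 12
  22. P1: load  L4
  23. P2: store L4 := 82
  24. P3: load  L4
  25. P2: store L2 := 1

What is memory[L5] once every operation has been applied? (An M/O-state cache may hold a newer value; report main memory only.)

1. P2: load  L3  bus=[BusRd]  L3: P0=I P1=I P2=S P3=I  mem[L3]=70
2. P3: load  L0  bus=[BusRd]  L0: P0=I P1=I P2=I P3=S  mem[L0]=60
3. P3: load  L2  bus=[BusRd]  L2: P0=I P1=I P2=I P3=S  mem[L2]=10
4. P1: store L5 := 5  bus=[BusRdX]  L5: P0=I P1=M P2=I P3=I  mem[L5]=90
5. P2: load  L4  bus=[BusRd]  L4: P0=I P1=I P2=S P3=I  mem[L4]=0
6. P2: store L2 := 23  bus=[BusRdX]  L2: P0=I P1=I P2=M P3=I  mem[L2]=10
7. P3: load  L4  bus=[BusRd]  L4: P0=I P1=I P2=S P3=S  mem[L4]=0
8. P1: store L0 := 78  bus=[BusRdX]  L0: P0=I P1=M P2=I P3=I  mem[L0]=60
9. P3: load  L0  bus=[BusRd,Flush]  L0: P0=I P1=S P2=I P3=S  mem[L0]=78
10. P0: load  L0  bus=[BusRd]  L0: P0=S P1=S P2=I P3=S  mem[L0]=78
11. P1: store L0 := 41  bus=[BusRdX]  L0: P0=I P1=M P2=I P3=I  mem[L0]=78
12. P0: store L2 := 83  bus=[BusRdX,Flush]  L2: P0=M P1=I P2=I P3=I  mem[L2]=23
13. P3: load  L0  bus=[BusRd,Flush]  L0: P0=I P1=S P2=I P3=S  mem[L0]=41
14. P0: load  L3  bus=[BusRd]  L3: P0=S P1=I P2=S P3=I  mem[L3]=70
15. P3: load  L4  bus=[-]  L4: P0=I P1=I P2=S P3=S  mem[L4]=0
16. P2: load  L5  bus=[BusRd,Flush]  L5: P0=I P1=S P2=S P3=I  mem[L5]=5
17. P1: store L3 := 64  bus=[BusRdX]  L3: P0=I P1=M P2=I P3=I  mem[L3]=70
18. P3: load  L5  bus=[BusRd]  L5: P0=I P1=S P2=S P3=S  mem[L5]=5
19. P2: load  L0  bus=[BusRd]  L0: P0=I P1=S P2=S P3=S  mem[L0]=41
20. P1: load  L0  bus=[-]  L0: P0=I P1=S P2=S P3=S  mem[L0]=41
21. P1: store L0 := 12  bus=[BusRdX]  L0: P0=I P1=M P2=I P3=I  mem[L0]=41
22. P1: load  L4  bus=[BusRd]  L4: P0=I P1=S P2=S P3=S  mem[L4]=0
23. P2: store L4 := 82  bus=[BusRdX]  L4: P0=I P1=I P2=M P3=I  mem[L4]=0
24. P3: load  L4  bus=[BusRd,Flush]  L4: P0=I P1=I P2=S P3=S  mem[L4]=82
25. P2: store L2 := 1  bus=[BusRdX,Flush]  L2: P0=I P1=I P2=M P3=I  mem[L2]=83

memory[L5] = 5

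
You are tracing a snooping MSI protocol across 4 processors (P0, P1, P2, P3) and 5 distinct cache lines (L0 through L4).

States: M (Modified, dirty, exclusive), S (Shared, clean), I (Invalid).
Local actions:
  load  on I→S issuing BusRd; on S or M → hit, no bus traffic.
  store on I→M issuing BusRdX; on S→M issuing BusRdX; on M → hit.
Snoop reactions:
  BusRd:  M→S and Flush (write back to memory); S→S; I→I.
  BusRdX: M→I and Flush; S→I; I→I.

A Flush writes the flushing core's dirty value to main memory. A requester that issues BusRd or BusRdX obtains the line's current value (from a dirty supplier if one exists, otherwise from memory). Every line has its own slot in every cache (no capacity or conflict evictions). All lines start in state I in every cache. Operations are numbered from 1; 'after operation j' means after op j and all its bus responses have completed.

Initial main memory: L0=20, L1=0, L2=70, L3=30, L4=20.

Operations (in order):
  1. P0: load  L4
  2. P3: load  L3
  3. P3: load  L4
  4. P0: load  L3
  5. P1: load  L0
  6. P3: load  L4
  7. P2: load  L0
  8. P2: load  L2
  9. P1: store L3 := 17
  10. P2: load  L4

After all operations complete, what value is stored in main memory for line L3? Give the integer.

memory[L3] = 30

1. P0: load  L4  bus=[BusRd]  L4: P0=S P1=I P2=I P3=I  mem[L4]=20
2. P3: load  L3  bus=[BusRd]  L3: P0=I P1=I P2=I P3=S  mem[L3]=30
3. P3: load  L4  bus=[BusRd]  L4: P0=S P1=I P2=I P3=S  mem[L4]=20
4. P0: load  L3  bus=[BusRd]  L3: P0=S P1=I P2=I P3=S  mem[L3]=30
5. P1: load  L0  bus=[BusRd]  L0: P0=I P1=S P2=I P3=I  mem[L0]=20
6. P3: load  L4  bus=[-]  L4: P0=S P1=I P2=I P3=S  mem[L4]=20
7. P2: load  L0  bus=[BusRd]  L0: P0=I P1=S P2=S P3=I  mem[L0]=20
8. P2: load  L2  bus=[BusRd]  L2: P0=I P1=I P2=S P3=I  mem[L2]=70
9. P1: store L3 := 17  bus=[BusRdX]  L3: P0=I P1=M P2=I P3=I  mem[L3]=30
10. P2: load  L4  bus=[BusRd]  L4: P0=S P1=I P2=S P3=S  mem[L4]=20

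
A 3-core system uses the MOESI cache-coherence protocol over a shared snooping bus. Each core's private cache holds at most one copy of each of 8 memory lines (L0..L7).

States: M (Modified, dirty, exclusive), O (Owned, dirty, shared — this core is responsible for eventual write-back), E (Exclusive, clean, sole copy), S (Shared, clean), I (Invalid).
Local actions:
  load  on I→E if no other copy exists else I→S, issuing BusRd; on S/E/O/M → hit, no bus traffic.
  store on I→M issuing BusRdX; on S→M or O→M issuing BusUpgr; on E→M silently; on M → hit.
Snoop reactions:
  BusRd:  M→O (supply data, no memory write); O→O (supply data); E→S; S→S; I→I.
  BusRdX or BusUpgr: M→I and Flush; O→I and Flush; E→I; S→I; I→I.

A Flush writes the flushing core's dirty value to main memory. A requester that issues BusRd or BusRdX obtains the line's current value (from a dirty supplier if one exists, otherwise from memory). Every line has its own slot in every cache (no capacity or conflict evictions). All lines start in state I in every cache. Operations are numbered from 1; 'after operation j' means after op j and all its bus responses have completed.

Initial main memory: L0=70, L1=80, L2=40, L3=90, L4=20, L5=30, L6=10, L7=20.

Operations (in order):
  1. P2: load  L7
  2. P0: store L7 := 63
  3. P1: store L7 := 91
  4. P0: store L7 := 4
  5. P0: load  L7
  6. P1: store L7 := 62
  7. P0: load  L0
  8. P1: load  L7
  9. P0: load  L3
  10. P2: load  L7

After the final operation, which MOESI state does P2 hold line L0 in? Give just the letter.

1. P2: load  L7  bus=[BusRd]  L7: P0=I P1=I P2=E  mem[L7]=20
2. P0: store L7 := 63  bus=[BusRdX]  L7: P0=M P1=I P2=I  mem[L7]=20
3. P1: store L7 := 91  bus=[BusRdX,Flush]  L7: P0=I P1=M P2=I  mem[L7]=63
4. P0: store L7 := 4  bus=[BusRdX,Flush]  L7: P0=M P1=I P2=I  mem[L7]=91
5. P0: load  L7  bus=[-]  L7: P0=M P1=I P2=I  mem[L7]=91
6. P1: store L7 := 62  bus=[BusRdX,Flush]  L7: P0=I P1=M P2=I  mem[L7]=4
7. P0: load  L0  bus=[BusRd]  L0: P0=E P1=I P2=I  mem[L0]=70
8. P1: load  L7  bus=[-]  L7: P0=I P1=M P2=I  mem[L7]=4
9. P0: load  L3  bus=[BusRd]  L3: P0=E P1=I P2=I  mem[L3]=90
10. P2: load  L7  bus=[BusRd]  L7: P0=I P1=O P2=S  mem[L7]=4

state = I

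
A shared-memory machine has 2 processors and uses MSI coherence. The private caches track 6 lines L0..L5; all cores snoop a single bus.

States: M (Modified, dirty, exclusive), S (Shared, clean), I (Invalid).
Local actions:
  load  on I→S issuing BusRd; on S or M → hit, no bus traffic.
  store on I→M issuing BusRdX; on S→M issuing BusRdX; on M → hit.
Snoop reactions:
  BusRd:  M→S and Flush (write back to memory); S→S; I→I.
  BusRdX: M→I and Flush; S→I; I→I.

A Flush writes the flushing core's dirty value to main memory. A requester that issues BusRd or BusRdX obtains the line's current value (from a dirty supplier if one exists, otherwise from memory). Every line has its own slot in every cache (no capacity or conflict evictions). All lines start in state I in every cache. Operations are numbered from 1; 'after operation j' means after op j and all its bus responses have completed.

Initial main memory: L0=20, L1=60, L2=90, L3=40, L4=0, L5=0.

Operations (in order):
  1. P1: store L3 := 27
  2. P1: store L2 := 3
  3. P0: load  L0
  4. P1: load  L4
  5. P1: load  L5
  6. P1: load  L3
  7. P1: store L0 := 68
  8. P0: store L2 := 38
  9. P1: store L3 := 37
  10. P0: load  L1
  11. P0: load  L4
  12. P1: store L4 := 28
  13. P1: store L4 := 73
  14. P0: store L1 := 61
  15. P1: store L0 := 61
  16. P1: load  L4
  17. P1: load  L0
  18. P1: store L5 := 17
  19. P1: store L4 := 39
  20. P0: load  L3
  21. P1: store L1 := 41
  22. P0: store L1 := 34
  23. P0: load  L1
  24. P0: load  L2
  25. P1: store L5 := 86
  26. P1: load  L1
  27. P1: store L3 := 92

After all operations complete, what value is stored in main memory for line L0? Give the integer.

memory[L0] = 20

[1] P1: store L3 := 27 | P0:I, P1:M(27) | bus: BusRdX
[2] P1: store L2 := 3 | P0:I, P1:M(3) | bus: BusRdX
[3] P0: load  L0 | P0:S(20), P1:I | bus: BusRd
[4] P1: load  L4 | P0:I, P1:S(0) | bus: BusRd
[5] P1: load  L5 | P0:I, P1:S(0) | bus: BusRd
[6] P1: load  L3 | P0:I, P1:M(27) | bus: none
[7] P1: store L0 := 68 | P0:I, P1:M(68) | bus: BusRdX
[8] P0: store L2 := 38 | P0:M(38), P1:I | bus: BusRdX,Flush
[9] P1: store L3 := 37 | P0:I, P1:M(37) | bus: none
[10] P0: load  L1 | P0:S(60), P1:I | bus: BusRd
[11] P0: load  L4 | P0:S(0), P1:S(0) | bus: BusRd
[12] P1: store L4 := 28 | P0:I, P1:M(28) | bus: BusRdX
[13] P1: store L4 := 73 | P0:I, P1:M(73) | bus: none
[14] P0: store L1 := 61 | P0:M(61), P1:I | bus: BusRdX
[15] P1: store L0 := 61 | P0:I, P1:M(61) | bus: none
[16] P1: load  L4 | P0:I, P1:M(73) | bus: none
[17] P1: load  L0 | P0:I, P1:M(61) | bus: none
[18] P1: store L5 := 17 | P0:I, P1:M(17) | bus: BusRdX
[19] P1: store L4 := 39 | P0:I, P1:M(39) | bus: none
[20] P0: load  L3 | P0:S(37), P1:S(37) | bus: BusRd,Flush
[21] P1: store L1 := 41 | P0:I, P1:M(41) | bus: BusRdX,Flush
[22] P0: store L1 := 34 | P0:M(34), P1:I | bus: BusRdX,Flush
[23] P0: load  L1 | P0:M(34), P1:I | bus: none
[24] P0: load  L2 | P0:M(38), P1:I | bus: none
[25] P1: store L5 := 86 | P0:I, P1:M(86) | bus: none
[26] P1: load  L1 | P0:S(34), P1:S(34) | bus: BusRd,Flush
[27] P1: store L3 := 92 | P0:I, P1:M(92) | bus: BusRdX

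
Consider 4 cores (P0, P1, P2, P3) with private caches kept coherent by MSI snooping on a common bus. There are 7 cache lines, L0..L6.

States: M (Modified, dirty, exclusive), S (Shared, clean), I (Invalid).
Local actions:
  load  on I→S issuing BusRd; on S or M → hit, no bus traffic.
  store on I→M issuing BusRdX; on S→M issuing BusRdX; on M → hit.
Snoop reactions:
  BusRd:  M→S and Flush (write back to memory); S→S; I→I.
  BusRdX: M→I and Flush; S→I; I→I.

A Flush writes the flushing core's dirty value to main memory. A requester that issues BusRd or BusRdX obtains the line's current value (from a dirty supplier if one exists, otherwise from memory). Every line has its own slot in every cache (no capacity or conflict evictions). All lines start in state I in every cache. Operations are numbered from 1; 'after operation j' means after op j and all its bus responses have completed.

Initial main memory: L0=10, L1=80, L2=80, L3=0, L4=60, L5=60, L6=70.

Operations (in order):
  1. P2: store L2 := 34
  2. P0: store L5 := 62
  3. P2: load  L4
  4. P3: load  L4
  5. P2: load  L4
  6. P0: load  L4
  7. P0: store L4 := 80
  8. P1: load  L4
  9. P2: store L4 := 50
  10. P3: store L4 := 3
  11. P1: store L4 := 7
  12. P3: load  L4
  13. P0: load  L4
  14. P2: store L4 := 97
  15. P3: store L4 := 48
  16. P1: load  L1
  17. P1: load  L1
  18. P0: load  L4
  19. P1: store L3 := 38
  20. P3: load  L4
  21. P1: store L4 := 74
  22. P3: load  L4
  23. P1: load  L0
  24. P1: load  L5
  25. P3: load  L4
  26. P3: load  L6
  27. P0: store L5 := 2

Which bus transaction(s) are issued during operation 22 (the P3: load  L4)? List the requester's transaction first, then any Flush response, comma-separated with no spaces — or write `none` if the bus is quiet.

1. P2: store L2 := 34  bus=[BusRdX]  L2: P0=I P1=I P2=M P3=I  mem[L2]=80
2. P0: store L5 := 62  bus=[BusRdX]  L5: P0=M P1=I P2=I P3=I  mem[L5]=60
3. P2: load  L4  bus=[BusRd]  L4: P0=I P1=I P2=S P3=I  mem[L4]=60
4. P3: load  L4  bus=[BusRd]  L4: P0=I P1=I P2=S P3=S  mem[L4]=60
5. P2: load  L4  bus=[-]  L4: P0=I P1=I P2=S P3=S  mem[L4]=60
6. P0: load  L4  bus=[BusRd]  L4: P0=S P1=I P2=S P3=S  mem[L4]=60
7. P0: store L4 := 80  bus=[BusRdX]  L4: P0=M P1=I P2=I P3=I  mem[L4]=60
8. P1: load  L4  bus=[BusRd,Flush]  L4: P0=S P1=S P2=I P3=I  mem[L4]=80
9. P2: store L4 := 50  bus=[BusRdX]  L4: P0=I P1=I P2=M P3=I  mem[L4]=80
10. P3: store L4 := 3  bus=[BusRdX,Flush]  L4: P0=I P1=I P2=I P3=M  mem[L4]=50
11. P1: store L4 := 7  bus=[BusRdX,Flush]  L4: P0=I P1=M P2=I P3=I  mem[L4]=3
12. P3: load  L4  bus=[BusRd,Flush]  L4: P0=I P1=S P2=I P3=S  mem[L4]=7
13. P0: load  L4  bus=[BusRd]  L4: P0=S P1=S P2=I P3=S  mem[L4]=7
14. P2: store L4 := 97  bus=[BusRdX]  L4: P0=I P1=I P2=M P3=I  mem[L4]=7
15. P3: store L4 := 48  bus=[BusRdX,Flush]  L4: P0=I P1=I P2=I P3=M  mem[L4]=97
16. P1: load  L1  bus=[BusRd]  L1: P0=I P1=S P2=I P3=I  mem[L1]=80
17. P1: load  L1  bus=[-]  L1: P0=I P1=S P2=I P3=I  mem[L1]=80
18. P0: load  L4  bus=[BusRd,Flush]  L4: P0=S P1=I P2=I P3=S  mem[L4]=48
19. P1: store L3 := 38  bus=[BusRdX]  L3: P0=I P1=M P2=I P3=I  mem[L3]=0
20. P3: load  L4  bus=[-]  L4: P0=S P1=I P2=I P3=S  mem[L4]=48
21. P1: store L4 := 74  bus=[BusRdX]  L4: P0=I P1=M P2=I P3=I  mem[L4]=48
22. P3: load  L4  bus=[BusRd,Flush]  L4: P0=I P1=S P2=I P3=S  mem[L4]=74
23. P1: load  L0  bus=[BusRd]  L0: P0=I P1=S P2=I P3=I  mem[L0]=10
24. P1: load  L5  bus=[BusRd,Flush]  L5: P0=S P1=S P2=I P3=I  mem[L5]=62
25. P3: load  L4  bus=[-]  L4: P0=I P1=S P2=I P3=S  mem[L4]=74
26. P3: load  L6  bus=[BusRd]  L6: P0=I P1=I P2=I P3=S  mem[L6]=70
27. P0: store L5 := 2  bus=[BusRdX]  L5: P0=M P1=I P2=I P3=I  mem[L5]=62

bus = BusRd,Flush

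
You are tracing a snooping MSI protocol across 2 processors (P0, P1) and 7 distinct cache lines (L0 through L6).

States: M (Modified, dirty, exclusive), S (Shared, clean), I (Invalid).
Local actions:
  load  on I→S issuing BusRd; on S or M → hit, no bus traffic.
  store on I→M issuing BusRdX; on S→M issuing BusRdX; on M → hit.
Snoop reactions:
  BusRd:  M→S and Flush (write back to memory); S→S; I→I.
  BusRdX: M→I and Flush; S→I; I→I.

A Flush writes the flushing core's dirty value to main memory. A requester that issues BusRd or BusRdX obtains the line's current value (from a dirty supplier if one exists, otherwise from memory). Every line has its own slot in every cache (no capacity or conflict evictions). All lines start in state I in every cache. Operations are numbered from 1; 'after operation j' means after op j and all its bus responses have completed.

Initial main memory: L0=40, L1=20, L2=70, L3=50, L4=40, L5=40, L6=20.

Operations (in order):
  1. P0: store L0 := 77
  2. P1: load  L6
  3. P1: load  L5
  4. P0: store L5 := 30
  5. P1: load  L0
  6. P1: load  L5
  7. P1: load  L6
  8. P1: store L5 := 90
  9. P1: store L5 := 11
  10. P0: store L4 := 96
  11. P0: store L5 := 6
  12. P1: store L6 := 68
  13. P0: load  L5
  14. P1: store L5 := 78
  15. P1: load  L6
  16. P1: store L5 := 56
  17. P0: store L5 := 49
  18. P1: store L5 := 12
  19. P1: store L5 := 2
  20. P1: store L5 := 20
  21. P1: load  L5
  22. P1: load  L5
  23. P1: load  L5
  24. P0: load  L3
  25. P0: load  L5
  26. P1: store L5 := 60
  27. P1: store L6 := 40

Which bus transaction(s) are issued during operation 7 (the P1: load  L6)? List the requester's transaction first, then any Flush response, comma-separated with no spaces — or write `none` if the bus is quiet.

bus = none

  op1 P0: store L0 := 77 → M/I on L0; bus BusRdX; mem=40
  op2 P1: load  L6 → I/S on L6; bus BusRd; mem=20
  op3 P1: load  L5 → I/S on L5; bus BusRd; mem=40
  op4 P0: store L5 := 30 → M/I on L5; bus BusRdX; mem=40
  op5 P1: load  L0 → S/S on L0; bus BusRd Flush; mem=77
  op6 P1: load  L5 → S/S on L5; bus BusRd Flush; mem=30
  op7 P1: load  L6 → I/S on L6; bus (none); mem=20
  op8 P1: store L5 := 90 → I/M on L5; bus BusRdX; mem=30
  op9 P1: store L5 := 11 → I/M on L5; bus (none); mem=30
  op10 P0: store L4 := 96 → M/I on L4; bus BusRdX; mem=40
  op11 P0: store L5 := 6 → M/I on L5; bus BusRdX Flush; mem=11
  op12 P1: store L6 := 68 → I/M on L6; bus BusRdX; mem=20
  op13 P0: load  L5 → M/I on L5; bus (none); mem=11
  op14 P1: store L5 := 78 → I/M on L5; bus BusRdX Flush; mem=6
  op15 P1: load  L6 → I/M on L6; bus (none); mem=20
  op16 P1: store L5 := 56 → I/M on L5; bus (none); mem=6
  op17 P0: store L5 := 49 → M/I on L5; bus BusRdX Flush; mem=56
  op18 P1: store L5 := 12 → I/M on L5; bus BusRdX Flush; mem=49
  op19 P1: store L5 := 2 → I/M on L5; bus (none); mem=49
  op20 P1: store L5 := 20 → I/M on L5; bus (none); mem=49
  op21 P1: load  L5 → I/M on L5; bus (none); mem=49
  op22 P1: load  L5 → I/M on L5; bus (none); mem=49
  op23 P1: load  L5 → I/M on L5; bus (none); mem=49
  op24 P0: load  L3 → S/I on L3; bus BusRd; mem=50
  op25 P0: load  L5 → S/S on L5; bus BusRd Flush; mem=20
  op26 P1: store L5 := 60 → I/M on L5; bus BusRdX; mem=20
  op27 P1: store L6 := 40 → I/M on L6; bus (none); mem=20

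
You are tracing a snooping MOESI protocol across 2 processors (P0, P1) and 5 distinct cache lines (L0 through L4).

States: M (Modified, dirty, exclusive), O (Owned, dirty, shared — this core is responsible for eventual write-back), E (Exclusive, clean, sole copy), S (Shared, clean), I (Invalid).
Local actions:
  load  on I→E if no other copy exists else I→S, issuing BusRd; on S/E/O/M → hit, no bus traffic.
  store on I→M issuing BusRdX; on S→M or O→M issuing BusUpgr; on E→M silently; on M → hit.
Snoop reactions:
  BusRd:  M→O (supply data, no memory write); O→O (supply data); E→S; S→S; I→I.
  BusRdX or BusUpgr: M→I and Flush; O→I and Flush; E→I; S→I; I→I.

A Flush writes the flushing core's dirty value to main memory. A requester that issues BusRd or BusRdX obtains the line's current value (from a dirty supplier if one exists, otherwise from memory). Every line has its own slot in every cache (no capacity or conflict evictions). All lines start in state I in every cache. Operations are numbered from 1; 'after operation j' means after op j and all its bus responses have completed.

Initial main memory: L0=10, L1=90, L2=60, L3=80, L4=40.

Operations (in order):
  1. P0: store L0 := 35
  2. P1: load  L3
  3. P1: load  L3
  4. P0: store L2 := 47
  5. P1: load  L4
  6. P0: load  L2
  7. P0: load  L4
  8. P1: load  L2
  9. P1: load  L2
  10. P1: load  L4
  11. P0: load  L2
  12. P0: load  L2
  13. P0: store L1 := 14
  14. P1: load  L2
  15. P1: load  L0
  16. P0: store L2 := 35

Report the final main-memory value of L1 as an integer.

[1] P0: store L0 := 35 | P0:M(35), P1:I | bus: BusRdX
[2] P1: load  L3 | P0:I, P1:E(80) | bus: BusRd
[3] P1: load  L3 | P0:I, P1:E(80) | bus: none
[4] P0: store L2 := 47 | P0:M(47), P1:I | bus: BusRdX
[5] P1: load  L4 | P0:I, P1:E(40) | bus: BusRd
[6] P0: load  L2 | P0:M(47), P1:I | bus: none
[7] P0: load  L4 | P0:S(40), P1:S(40) | bus: BusRd
[8] P1: load  L2 | P0:O(47), P1:S(47) | bus: BusRd
[9] P1: load  L2 | P0:O(47), P1:S(47) | bus: none
[10] P1: load  L4 | P0:S(40), P1:S(40) | bus: none
[11] P0: load  L2 | P0:O(47), P1:S(47) | bus: none
[12] P0: load  L2 | P0:O(47), P1:S(47) | bus: none
[13] P0: store L1 := 14 | P0:M(14), P1:I | bus: BusRdX
[14] P1: load  L2 | P0:O(47), P1:S(47) | bus: none
[15] P1: load  L0 | P0:O(35), P1:S(35) | bus: BusRd
[16] P0: store L2 := 35 | P0:M(35), P1:I | bus: BusUpgr

memory[L1] = 90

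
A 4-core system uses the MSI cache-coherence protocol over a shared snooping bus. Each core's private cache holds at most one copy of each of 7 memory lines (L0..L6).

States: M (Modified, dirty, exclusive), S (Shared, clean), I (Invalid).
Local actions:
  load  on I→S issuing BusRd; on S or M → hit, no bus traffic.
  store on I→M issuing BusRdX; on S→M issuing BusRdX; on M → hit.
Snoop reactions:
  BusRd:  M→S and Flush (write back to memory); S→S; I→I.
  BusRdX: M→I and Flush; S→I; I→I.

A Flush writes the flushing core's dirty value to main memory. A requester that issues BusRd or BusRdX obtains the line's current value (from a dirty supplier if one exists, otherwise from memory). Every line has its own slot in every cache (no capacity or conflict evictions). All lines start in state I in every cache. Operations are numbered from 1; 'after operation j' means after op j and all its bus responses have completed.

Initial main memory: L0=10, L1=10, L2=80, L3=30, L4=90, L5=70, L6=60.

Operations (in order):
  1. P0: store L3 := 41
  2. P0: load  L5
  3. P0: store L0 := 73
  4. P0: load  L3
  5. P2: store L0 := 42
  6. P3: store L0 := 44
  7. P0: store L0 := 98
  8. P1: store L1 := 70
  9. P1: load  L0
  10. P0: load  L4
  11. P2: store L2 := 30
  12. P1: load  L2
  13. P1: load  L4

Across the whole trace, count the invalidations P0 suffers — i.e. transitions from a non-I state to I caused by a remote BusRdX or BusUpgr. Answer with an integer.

step 1: P0: store L3 := 41  ⟶  MIII  (L3)  txn=BusRdX  M[L3]=30
step 2: P0: load  L5  ⟶  SIII  (L5)  txn=BusRd  M[L5]=70
step 3: P0: store L0 := 73  ⟶  MIII  (L0)  txn=BusRdX  M[L0]=10
step 4: P0: load  L3  ⟶  MIII  (L3)  txn=∅  M[L3]=30
step 5: P2: store L0 := 42  ⟶  IIMI  (L0)  txn=BusRdX+Flush  M[L0]=73
step 6: P3: store L0 := 44  ⟶  IIIM  (L0)  txn=BusRdX+Flush  M[L0]=42
step 7: P0: store L0 := 98  ⟶  MIII  (L0)  txn=BusRdX+Flush  M[L0]=44
step 8: P1: store L1 := 70  ⟶  IMII  (L1)  txn=BusRdX  M[L1]=10
step 9: P1: load  L0  ⟶  SSII  (L0)  txn=BusRd+Flush  M[L0]=98
step 10: P0: load  L4  ⟶  SIII  (L4)  txn=BusRd  M[L4]=90
step 11: P2: store L2 := 30  ⟶  IIMI  (L2)  txn=BusRdX  M[L2]=80
step 12: P1: load  L2  ⟶  ISSI  (L2)  txn=BusRd+Flush  M[L2]=30
step 13: P1: load  L4  ⟶  SSII  (L4)  txn=BusRd  M[L4]=90

invalidations = 1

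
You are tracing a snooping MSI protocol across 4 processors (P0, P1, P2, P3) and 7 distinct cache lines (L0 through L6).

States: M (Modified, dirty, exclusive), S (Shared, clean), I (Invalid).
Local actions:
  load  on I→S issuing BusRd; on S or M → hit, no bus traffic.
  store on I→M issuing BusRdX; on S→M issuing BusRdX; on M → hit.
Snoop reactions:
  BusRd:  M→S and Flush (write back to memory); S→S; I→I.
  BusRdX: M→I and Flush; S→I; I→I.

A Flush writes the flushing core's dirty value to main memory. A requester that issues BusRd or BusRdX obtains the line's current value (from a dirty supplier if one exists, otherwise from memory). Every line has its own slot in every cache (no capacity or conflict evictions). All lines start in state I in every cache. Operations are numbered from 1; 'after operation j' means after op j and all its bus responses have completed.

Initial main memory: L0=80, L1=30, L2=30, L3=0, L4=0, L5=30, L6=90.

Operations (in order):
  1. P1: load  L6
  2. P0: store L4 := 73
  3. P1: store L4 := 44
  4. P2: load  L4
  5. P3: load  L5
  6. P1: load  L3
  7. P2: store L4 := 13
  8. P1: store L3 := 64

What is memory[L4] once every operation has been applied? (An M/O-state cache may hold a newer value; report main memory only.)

memory[L4] = 44

  op1 P1: load  L6 → I/S/I/I on L6; bus BusRd; mem=90
  op2 P0: store L4 := 73 → M/I/I/I on L4; bus BusRdX; mem=0
  op3 P1: store L4 := 44 → I/M/I/I on L4; bus BusRdX Flush; mem=73
  op4 P2: load  L4 → I/S/S/I on L4; bus BusRd Flush; mem=44
  op5 P3: load  L5 → I/I/I/S on L5; bus BusRd; mem=30
  op6 P1: load  L3 → I/S/I/I on L3; bus BusRd; mem=0
  op7 P2: store L4 := 13 → I/I/M/I on L4; bus BusRdX; mem=44
  op8 P1: store L3 := 64 → I/M/I/I on L3; bus BusRdX; mem=0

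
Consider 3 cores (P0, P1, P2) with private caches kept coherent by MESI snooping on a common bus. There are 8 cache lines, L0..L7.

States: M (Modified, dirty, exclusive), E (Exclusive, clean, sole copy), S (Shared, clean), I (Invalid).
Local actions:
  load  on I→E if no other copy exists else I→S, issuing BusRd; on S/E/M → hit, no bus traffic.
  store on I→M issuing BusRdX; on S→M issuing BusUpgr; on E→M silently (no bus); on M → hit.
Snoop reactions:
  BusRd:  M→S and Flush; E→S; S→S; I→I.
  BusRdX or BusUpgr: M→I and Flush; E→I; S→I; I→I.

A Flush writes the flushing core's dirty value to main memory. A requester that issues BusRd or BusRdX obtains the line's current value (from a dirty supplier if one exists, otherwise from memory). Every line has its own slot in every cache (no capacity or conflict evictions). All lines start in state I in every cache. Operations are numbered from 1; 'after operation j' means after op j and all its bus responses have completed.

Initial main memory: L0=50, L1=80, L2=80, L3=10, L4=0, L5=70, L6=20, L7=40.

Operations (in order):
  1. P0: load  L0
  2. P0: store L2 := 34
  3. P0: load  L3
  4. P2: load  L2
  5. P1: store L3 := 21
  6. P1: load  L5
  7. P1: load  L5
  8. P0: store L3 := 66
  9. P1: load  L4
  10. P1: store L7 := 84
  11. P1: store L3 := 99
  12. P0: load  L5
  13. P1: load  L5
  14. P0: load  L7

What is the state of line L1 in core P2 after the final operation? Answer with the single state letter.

  op1 P0: load  L0 → E/I/I on L0; bus BusRd; mem=50
  op2 P0: store L2 := 34 → M/I/I on L2; bus BusRdX; mem=80
  op3 P0: load  L3 → E/I/I on L3; bus BusRd; mem=10
  op4 P2: load  L2 → S/I/S on L2; bus BusRd Flush; mem=34
  op5 P1: store L3 := 21 → I/M/I on L3; bus BusRdX; mem=10
  op6 P1: load  L5 → I/E/I on L5; bus BusRd; mem=70
  op7 P1: load  L5 → I/E/I on L5; bus (none); mem=70
  op8 P0: store L3 := 66 → M/I/I on L3; bus BusRdX Flush; mem=21
  op9 P1: load  L4 → I/E/I on L4; bus BusRd; mem=0
  op10 P1: store L7 := 84 → I/M/I on L7; bus BusRdX; mem=40
  op11 P1: store L3 := 99 → I/M/I on L3; bus BusRdX Flush; mem=66
  op12 P0: load  L5 → S/S/I on L5; bus BusRd; mem=70
  op13 P1: load  L5 → S/S/I on L5; bus (none); mem=70
  op14 P0: load  L7 → S/S/I on L7; bus BusRd Flush; mem=84

state = I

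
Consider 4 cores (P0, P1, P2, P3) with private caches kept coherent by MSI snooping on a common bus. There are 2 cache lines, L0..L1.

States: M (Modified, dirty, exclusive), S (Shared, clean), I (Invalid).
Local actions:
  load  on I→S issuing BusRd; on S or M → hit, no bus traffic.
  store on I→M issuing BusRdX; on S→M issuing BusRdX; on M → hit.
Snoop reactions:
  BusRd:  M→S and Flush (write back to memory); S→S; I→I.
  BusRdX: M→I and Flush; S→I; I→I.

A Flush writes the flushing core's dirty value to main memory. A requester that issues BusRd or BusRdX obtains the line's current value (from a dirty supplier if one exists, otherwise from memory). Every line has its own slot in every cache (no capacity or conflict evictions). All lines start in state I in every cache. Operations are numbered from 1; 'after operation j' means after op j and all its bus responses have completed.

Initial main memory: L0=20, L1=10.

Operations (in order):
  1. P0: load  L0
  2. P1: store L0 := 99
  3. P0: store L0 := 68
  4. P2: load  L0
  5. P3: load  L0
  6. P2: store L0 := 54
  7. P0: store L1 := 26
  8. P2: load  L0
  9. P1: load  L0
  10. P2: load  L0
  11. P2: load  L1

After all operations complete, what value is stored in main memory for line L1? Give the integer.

  op1 P0: load  L0 → S/I/I/I on L0; bus BusRd; mem=20
  op2 P1: store L0 := 99 → I/M/I/I on L0; bus BusRdX; mem=20
  op3 P0: store L0 := 68 → M/I/I/I on L0; bus BusRdX Flush; mem=99
  op4 P2: load  L0 → S/I/S/I on L0; bus BusRd Flush; mem=68
  op5 P3: load  L0 → S/I/S/S on L0; bus BusRd; mem=68
  op6 P2: store L0 := 54 → I/I/M/I on L0; bus BusRdX; mem=68
  op7 P0: store L1 := 26 → M/I/I/I on L1; bus BusRdX; mem=10
  op8 P2: load  L0 → I/I/M/I on L0; bus (none); mem=68
  op9 P1: load  L0 → I/S/S/I on L0; bus BusRd Flush; mem=54
  op10 P2: load  L0 → I/S/S/I on L0; bus (none); mem=54
  op11 P2: load  L1 → S/I/S/I on L1; bus BusRd Flush; mem=26

memory[L1] = 26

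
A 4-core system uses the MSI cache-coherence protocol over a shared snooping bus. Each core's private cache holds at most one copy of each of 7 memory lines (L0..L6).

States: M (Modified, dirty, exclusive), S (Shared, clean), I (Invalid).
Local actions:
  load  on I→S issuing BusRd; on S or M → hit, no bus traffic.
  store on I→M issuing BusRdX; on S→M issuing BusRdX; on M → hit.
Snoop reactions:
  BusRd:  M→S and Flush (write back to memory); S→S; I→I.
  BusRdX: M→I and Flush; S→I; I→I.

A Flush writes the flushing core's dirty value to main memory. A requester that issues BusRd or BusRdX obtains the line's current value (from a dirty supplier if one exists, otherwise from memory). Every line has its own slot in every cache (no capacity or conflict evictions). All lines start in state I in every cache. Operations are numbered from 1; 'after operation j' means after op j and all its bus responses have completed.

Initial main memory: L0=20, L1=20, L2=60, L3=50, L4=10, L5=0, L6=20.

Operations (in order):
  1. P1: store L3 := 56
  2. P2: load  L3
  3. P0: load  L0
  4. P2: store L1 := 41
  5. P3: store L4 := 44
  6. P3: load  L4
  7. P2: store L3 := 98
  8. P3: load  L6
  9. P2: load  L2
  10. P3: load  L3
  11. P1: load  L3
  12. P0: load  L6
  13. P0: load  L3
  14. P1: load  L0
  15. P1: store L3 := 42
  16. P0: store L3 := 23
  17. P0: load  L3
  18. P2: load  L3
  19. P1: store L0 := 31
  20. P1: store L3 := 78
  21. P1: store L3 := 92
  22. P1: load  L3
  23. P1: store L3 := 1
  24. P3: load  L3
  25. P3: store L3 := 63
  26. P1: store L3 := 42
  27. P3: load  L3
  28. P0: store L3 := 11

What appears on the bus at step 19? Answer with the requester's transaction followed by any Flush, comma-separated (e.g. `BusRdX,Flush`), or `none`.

bus = BusRdX

step 1: P1: store L3 := 56  ⟶  IMII  (L3)  txn=BusRdX  M[L3]=50
step 2: P2: load  L3  ⟶  ISSI  (L3)  txn=BusRd+Flush  M[L3]=56
step 3: P0: load  L0  ⟶  SIII  (L0)  txn=BusRd  M[L0]=20
step 4: P2: store L1 := 41  ⟶  IIMI  (L1)  txn=BusRdX  M[L1]=20
step 5: P3: store L4 := 44  ⟶  IIIM  (L4)  txn=BusRdX  M[L4]=10
step 6: P3: load  L4  ⟶  IIIM  (L4)  txn=∅  M[L4]=10
step 7: P2: store L3 := 98  ⟶  IIMI  (L3)  txn=BusRdX  M[L3]=56
step 8: P3: load  L6  ⟶  IIIS  (L6)  txn=BusRd  M[L6]=20
step 9: P2: load  L2  ⟶  IISI  (L2)  txn=BusRd  M[L2]=60
step 10: P3: load  L3  ⟶  IISS  (L3)  txn=BusRd+Flush  M[L3]=98
step 11: P1: load  L3  ⟶  ISSS  (L3)  txn=BusRd  M[L3]=98
step 12: P0: load  L6  ⟶  SIIS  (L6)  txn=BusRd  M[L6]=20
step 13: P0: load  L3  ⟶  SSSS  (L3)  txn=BusRd  M[L3]=98
step 14: P1: load  L0  ⟶  SSII  (L0)  txn=BusRd  M[L0]=20
step 15: P1: store L3 := 42  ⟶  IMII  (L3)  txn=BusRdX  M[L3]=98
step 16: P0: store L3 := 23  ⟶  MIII  (L3)  txn=BusRdX+Flush  M[L3]=42
step 17: P0: load  L3  ⟶  MIII  (L3)  txn=∅  M[L3]=42
step 18: P2: load  L3  ⟶  SISI  (L3)  txn=BusRd+Flush  M[L3]=23
step 19: P1: store L0 := 31  ⟶  IMII  (L0)  txn=BusRdX  M[L0]=20
step 20: P1: store L3 := 78  ⟶  IMII  (L3)  txn=BusRdX  M[L3]=23
step 21: P1: store L3 := 92  ⟶  IMII  (L3)  txn=∅  M[L3]=23
step 22: P1: load  L3  ⟶  IMII  (L3)  txn=∅  M[L3]=23
step 23: P1: store L3 := 1  ⟶  IMII  (L3)  txn=∅  M[L3]=23
step 24: P3: load  L3  ⟶  ISIS  (L3)  txn=BusRd+Flush  M[L3]=1
step 25: P3: store L3 := 63  ⟶  IIIM  (L3)  txn=BusRdX  M[L3]=1
step 26: P1: store L3 := 42  ⟶  IMII  (L3)  txn=BusRdX+Flush  M[L3]=63
step 27: P3: load  L3  ⟶  ISIS  (L3)  txn=BusRd+Flush  M[L3]=42
step 28: P0: store L3 := 11  ⟶  MIII  (L3)  txn=BusRdX  M[L3]=42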